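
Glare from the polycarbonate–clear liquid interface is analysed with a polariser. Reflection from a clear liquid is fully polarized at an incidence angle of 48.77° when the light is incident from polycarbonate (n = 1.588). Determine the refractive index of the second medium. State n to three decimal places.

n ≈ 1.812

Full polarization of the reflected beam means tan θ_B = n₂/n₁, where n₁ is the incident medium (polycarbonate).
n₂ = n₁ tan θ_B = 1.588 × tan 48.77° = 1.812.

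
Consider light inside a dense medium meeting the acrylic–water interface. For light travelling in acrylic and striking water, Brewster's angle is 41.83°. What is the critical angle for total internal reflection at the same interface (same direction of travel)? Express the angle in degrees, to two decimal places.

θ_c ≈ 63.51°

From Brewster, n₂/n₁ = tan θ_B = tan 41.83° = 0.8950.
Then sin θ_c = n₂/n₁ = 0.8950, so θ_c = arcsin 0.8950 = 63.51°.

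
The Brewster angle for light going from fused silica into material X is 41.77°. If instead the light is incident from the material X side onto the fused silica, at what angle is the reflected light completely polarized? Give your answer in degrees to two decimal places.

tan θ_B' = n₁/n₂ = 1/tan θ_B, so θ_B' = 90° − θ_B.
θ_B' = 90° − 41.77° = 48.23°.

θ_B' ≈ 48.23°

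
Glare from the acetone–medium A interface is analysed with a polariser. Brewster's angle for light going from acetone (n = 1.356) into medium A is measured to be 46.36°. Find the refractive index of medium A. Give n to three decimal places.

n ≈ 1.422

Full polarization of the reflected beam means tan θ_B = n₂/n₁, where n₁ is the incident medium (acetone).
n₂ = n₁ tan θ_B = 1.356 × tan 46.36° = 1.422.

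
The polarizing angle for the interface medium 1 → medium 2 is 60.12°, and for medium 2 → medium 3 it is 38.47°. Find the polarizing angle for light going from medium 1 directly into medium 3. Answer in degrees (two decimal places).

tan θ_B(1→2) = n₂/n₁ = tan 60.12° = 1.7405.
tan θ_B(2→3) = n₃/n₂ = tan 38.47° = 0.7946.
So n₃/n₁ = (n₂/n₁)(n₃/n₂) = 1.7405 × 0.7946 = 1.3829.
θ_B(1→3) = arctan(1.3829) = 54.13°.

θ_B ≈ 54.13°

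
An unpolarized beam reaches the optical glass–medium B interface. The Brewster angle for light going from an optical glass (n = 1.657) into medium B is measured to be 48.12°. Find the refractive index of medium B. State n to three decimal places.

n ≈ 1.848

Brewster's law: tan θ_B = n₂/n₁ (light incident in an optical glass, refracted into medium B).
n₂ = n₁ tan θ_B = 1.657 × tan 48.12° = 1.848.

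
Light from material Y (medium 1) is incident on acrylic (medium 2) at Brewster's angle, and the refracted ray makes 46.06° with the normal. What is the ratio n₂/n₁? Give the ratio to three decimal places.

At Brewster incidence θ_B = 90° − θ_t = 90° − 46.06° = 43.94°.
Then n₂/n₁ = tan θ_B = tan 43.94° = 0.964.

n₂/n₁ ≈ 0.964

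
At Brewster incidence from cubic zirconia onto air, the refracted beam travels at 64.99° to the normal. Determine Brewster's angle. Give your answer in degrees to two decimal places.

θ_B ≈ 25.01°

Since the reflected and refracted rays are at right angles at the polarizing angle, θ_B + θ_t = 90°.
So θ_B = 90° − θ_t = 90° − 64.99° = 25.01°.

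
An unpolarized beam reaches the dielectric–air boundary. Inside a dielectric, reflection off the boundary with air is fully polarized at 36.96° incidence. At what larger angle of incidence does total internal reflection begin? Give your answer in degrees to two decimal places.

tan θ_B = n₂/n₁ = tan 36.96° = 0.7525.
Total internal reflection: sin θ_c = n₂/n₁ = 0.7525.
θ_c = arcsin(0.7525) = 48.80°.

θ_c ≈ 48.80°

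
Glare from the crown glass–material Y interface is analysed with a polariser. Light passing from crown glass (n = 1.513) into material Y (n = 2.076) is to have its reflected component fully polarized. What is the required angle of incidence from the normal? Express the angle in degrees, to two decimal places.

Brewster's condition: tan θ_B = n₂/n₁ = 2.076/1.513 = 1.3721.
θ_B = arctan(1.3721) = 53.92°.

θ_B ≈ 53.92°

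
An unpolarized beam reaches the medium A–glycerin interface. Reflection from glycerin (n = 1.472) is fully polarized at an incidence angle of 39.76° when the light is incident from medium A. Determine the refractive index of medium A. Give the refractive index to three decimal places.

Full polarization of the reflected beam means tan θ_B = n₂/n₁, where n₁ is the incident medium (medium A).
n₁ = n₂ / tan θ_B = 1.472 / tan 39.76° = 1.769.

n ≈ 1.769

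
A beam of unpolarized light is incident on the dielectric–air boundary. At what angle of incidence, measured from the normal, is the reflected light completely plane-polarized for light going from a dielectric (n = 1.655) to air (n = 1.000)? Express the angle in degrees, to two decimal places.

θ_B ≈ 31.14°

Here n₂/n₁ = 1.000/1.655 = 0.6042, and Brewster's law gives tan θ_B = n₂/n₁.
θ_B = arctan(0.6042) = 31.14°.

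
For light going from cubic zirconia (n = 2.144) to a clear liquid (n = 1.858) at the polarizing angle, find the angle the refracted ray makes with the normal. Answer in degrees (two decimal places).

θ_t ≈ 49.09°

First find Brewster's angle: tan θ_B = 1.858/2.144 = 0.8666, giving θ_B = 40.91°.
The refracted ray is perpendicular to the reflected ray, so θ_t = 90° − θ_B = 49.09°.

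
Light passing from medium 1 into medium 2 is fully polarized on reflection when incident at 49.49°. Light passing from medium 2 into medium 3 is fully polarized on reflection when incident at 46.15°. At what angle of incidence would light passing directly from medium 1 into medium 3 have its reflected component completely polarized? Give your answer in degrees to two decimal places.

Each Brewster angle gives a ratio: n₂/n₁ = tan 49.49° = 1.1704, n₃/n₂ = tan 46.15° = 1.0410.
Multiplying, n₃/n₁ = 1.1704 × 1.0410 = 1.2184, and θ_B(1→3) = arctan 1.2184 = 50.62°.

θ_B ≈ 50.62°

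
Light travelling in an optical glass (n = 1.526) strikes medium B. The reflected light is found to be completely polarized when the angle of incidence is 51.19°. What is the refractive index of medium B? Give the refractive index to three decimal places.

n ≈ 1.897

Brewster's law: tan θ_B = n₂/n₁ (light incident in an optical glass, refracted into medium B).
n₂ = n₁ tan θ_B = 1.526 × tan 51.19° = 1.897.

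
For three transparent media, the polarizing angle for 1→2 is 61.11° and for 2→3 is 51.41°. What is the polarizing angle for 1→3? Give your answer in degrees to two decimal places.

θ_B ≈ 66.23°

Each Brewster angle gives a ratio: n₂/n₁ = tan 61.11° = 1.8122, n₃/n₂ = tan 51.41° = 1.2531.
n₃/n₁ = 2.2710. Then tan θ_B(1→3) = n₃/n₁, so θ_B(1→3) = arctan(2.2710) = 66.23°.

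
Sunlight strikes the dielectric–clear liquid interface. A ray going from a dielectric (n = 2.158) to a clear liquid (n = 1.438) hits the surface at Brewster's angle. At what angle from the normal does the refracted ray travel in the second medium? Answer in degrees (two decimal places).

θ_t ≈ 56.32°

First find Brewster's angle: tan θ_B = 1.438/2.158 = 0.6664, giving θ_B = 33.68°.
Since θ_B + θ_t = 90° at Brewster incidence, θ_t = 90° − 33.68° = 56.32°.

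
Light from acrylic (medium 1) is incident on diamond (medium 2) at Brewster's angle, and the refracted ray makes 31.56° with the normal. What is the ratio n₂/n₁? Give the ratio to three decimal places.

n₂/n₁ ≈ 1.628

θ_B + θ_t = 90°, so θ_B = 90° − 31.56° = 58.44°.
tan θ_B = n₂/n₁, so n₂/n₁ = tan 58.44° = 1.628.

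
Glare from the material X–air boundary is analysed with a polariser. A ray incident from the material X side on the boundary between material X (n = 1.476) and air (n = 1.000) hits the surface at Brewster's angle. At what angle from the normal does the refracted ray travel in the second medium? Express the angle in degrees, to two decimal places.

First find Brewster's angle: tan θ_B = 1.000/1.476 = 0.6775, giving θ_B = 34.12°.
The refracted ray is perpendicular to the reflected ray, so θ_t = 90° − θ_B = 55.88°.

θ_t ≈ 55.88°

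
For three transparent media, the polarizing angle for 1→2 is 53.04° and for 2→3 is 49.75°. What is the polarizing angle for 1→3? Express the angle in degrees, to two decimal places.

θ_B ≈ 57.50°

Each Brewster angle gives a ratio: n₂/n₁ = tan 53.04° = 1.3290, n₃/n₂ = tan 49.75° = 1.1812.
Multiplying, n₃/n₁ = 1.3290 × 1.1812 = 1.5698, and θ_B(1→3) = arctan 1.5698 = 57.50°.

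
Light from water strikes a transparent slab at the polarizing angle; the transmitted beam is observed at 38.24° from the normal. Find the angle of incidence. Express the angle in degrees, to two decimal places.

θ_B ≈ 51.76°

At Brewster's angle the reflected and refracted rays are perpendicular, so θ_B + θ_t = 90°.
So θ_B = 90° − θ_t = 90° − 38.24° = 51.76°.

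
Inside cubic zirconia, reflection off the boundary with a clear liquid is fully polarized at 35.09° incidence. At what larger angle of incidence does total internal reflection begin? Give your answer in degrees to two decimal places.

tan θ_B = n₂/n₁ = tan 35.09° = 0.7026.
Total internal reflection: sin θ_c = n₂/n₁ = 0.7026.
θ_c = arcsin(0.7026) = 44.63°.

θ_c ≈ 44.63°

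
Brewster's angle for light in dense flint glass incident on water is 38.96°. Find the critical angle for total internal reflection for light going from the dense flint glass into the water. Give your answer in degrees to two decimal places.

θ_c ≈ 53.96°

From Brewster, n₂/n₁ = tan θ_B = tan 38.96° = 0.8086.
Then sin θ_c = n₂/n₁ = 0.8086, so θ_c = arcsin 0.8086 = 53.96°.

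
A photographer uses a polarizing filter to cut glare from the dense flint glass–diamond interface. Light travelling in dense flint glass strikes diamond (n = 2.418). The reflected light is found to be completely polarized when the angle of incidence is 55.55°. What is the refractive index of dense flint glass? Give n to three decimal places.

At Brewster's angle, tan θ_B = n₂/n₁ with n₁ on the incident side (dense flint glass) and n₂ on the transmitted side (diamond).
n₁ = n₂ / tan θ_B = 2.418 / tan 55.55° = 1.659.

n ≈ 1.659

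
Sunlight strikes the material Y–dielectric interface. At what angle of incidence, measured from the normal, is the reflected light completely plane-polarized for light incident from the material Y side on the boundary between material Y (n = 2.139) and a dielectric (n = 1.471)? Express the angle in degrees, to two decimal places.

θ_B ≈ 34.52°

At Brewster's angle the reflected and refracted rays are perpendicular, which with Snell's law gives tan θ_B = n₂/n₁.
Here n₂/n₁ = 1.471/2.139 = 0.6877, and Brewster's law gives tan θ_B = n₂/n₁.
So θ_B = arctan 0.6877 = 34.52°.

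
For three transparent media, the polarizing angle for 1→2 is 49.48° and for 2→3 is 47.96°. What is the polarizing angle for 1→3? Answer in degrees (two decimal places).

Each Brewster angle gives a ratio: n₂/n₁ = tan 49.48° = 1.1700, n₃/n₂ = tan 47.96° = 1.1091.
So n₃/n₁ = (n₂/n₁)(n₃/n₂) = 1.1700 × 1.1091 = 1.2976.
θ_B(1→3) = arctan(1.2976) = 52.38°.

θ_B ≈ 52.38°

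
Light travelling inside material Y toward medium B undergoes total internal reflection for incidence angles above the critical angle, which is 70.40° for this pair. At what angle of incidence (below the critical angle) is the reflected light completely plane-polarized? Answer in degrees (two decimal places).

θ_B ≈ 43.29°

sin θ_c = n₂/n₁, so n₂/n₁ = sin 70.40° = 0.9421.
Brewster: tan θ_B = n₂/n₁ = 0.9421.
θ_B = arctan(0.9421) = 43.29°.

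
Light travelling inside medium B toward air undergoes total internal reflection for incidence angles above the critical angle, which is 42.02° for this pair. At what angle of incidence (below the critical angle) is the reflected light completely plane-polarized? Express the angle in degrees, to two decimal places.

sin θ_c = n₂/n₁, so n₂/n₁ = sin 42.02° = 0.6694.
Brewster: tan θ_B = n₂/n₁ = 0.6694.
θ_B = arctan(0.6694) = 33.80°.

θ_B ≈ 33.80°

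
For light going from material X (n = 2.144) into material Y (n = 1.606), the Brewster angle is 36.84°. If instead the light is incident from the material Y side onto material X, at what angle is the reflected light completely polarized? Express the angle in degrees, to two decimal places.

tan θ_B' = n₁/n₂ = 1/tan θ_B, so θ_B' = 90° − θ_B.
θ_B' = 90° − 36.84° = 53.16°.

θ_B' ≈ 53.16°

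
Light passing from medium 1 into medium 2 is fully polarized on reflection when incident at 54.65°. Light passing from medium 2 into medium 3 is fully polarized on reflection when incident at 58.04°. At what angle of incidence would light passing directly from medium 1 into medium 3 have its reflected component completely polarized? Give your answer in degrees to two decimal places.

θ_B ≈ 66.13°

n₂/n₁ = tan 54.65° = 1.4097 and n₃/n₂ = tan 58.04° = 1.6028.
So n₃/n₁ = (n₂/n₁)(n₃/n₂) = 1.4097 × 1.6028 = 2.2596.
θ_B(1→3) = arctan(2.2596) = 66.13°.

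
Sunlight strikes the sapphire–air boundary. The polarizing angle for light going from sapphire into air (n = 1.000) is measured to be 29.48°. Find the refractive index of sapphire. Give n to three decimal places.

Brewster's law: tan θ_B = n₂/n₁ (light incident in sapphire, refracted into air).
n₁ = n₂ / tan θ_B = 1.000 / tan 29.48° = 1.769.

n ≈ 1.769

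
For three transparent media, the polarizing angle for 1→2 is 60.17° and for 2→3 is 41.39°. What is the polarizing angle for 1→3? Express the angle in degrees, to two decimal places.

tan θ_B(1→2) = n₂/n₁ = tan 60.17° = 1.7440.
tan θ_B(2→3) = n₃/n₂ = tan 41.39° = 0.8813.
So n₃/n₁ = (n₂/n₁)(n₃/n₂) = 1.7440 × 0.8813 = 1.5370.
θ_B(1→3) = arctan(1.5370) = 56.95°.

θ_B ≈ 56.95°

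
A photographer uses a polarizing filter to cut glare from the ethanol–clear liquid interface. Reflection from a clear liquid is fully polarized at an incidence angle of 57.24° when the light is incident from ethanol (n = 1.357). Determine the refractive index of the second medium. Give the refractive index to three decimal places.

n ≈ 2.109

Full polarization of the reflected beam means tan θ_B = n₂/n₁, where n₁ is the incident medium (ethanol).
n₂ = n₁ tan θ_B = 1.357 × tan 57.24° = 2.109.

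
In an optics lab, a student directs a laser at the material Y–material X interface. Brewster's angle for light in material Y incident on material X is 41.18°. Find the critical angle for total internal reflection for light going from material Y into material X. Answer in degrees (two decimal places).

tan θ_B = n₂/n₁ = tan 41.18° = 0.8748.
Total internal reflection: sin θ_c = n₂/n₁ = 0.8748.
θ_c = arcsin(0.8748) = 61.02°.

θ_c ≈ 61.02°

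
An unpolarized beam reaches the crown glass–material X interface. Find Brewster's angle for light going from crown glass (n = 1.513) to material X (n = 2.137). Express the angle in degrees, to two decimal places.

At Brewster's angle the reflected and refracted rays are perpendicular, which with Snell's law gives tan θ_B = n₂/n₁.
Brewster's condition: tan θ_B = n₂/n₁ = 2.137/1.513 = 1.4124.
So θ_B = arctan 1.4124 = 54.70°.

θ_B ≈ 54.70°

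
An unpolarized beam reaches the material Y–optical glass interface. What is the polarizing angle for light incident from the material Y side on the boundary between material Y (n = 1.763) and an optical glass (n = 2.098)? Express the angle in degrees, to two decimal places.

θ_B ≈ 49.96°

The reflected p-component vanishes when tan θ_B = n₂/n₁.
tan θ_B = n₂/n₁ = 2.098/1.763 = 1.1900. Taking the arctangent, θ_B = 49.96°.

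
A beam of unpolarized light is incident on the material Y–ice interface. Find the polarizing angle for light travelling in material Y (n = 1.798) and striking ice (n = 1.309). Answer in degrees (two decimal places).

The reflected p-component vanishes when tan θ_B = n₂/n₁.
Brewster's condition: tan θ_B = n₂/n₁ = 1.309/1.798 = 0.7280.
θ_B = arctan(0.7280) = 36.06°.

θ_B ≈ 36.06°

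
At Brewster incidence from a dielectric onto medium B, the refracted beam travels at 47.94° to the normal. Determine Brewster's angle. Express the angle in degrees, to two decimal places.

θ_B ≈ 42.06°

At Brewster's angle the reflected and refracted rays are perpendicular, so θ_B + θ_t = 90°.
θ_B = 90° − 47.94° = 42.06°.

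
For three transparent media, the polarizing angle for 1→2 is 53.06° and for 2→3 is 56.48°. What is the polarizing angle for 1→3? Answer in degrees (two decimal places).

n₂/n₁ = tan 53.06° = 1.3299 and n₃/n₂ = tan 56.48° = 1.5097.
Multiplying, n₃/n₁ = 1.3299 × 1.5097 = 2.0078, and θ_B(1→3) = arctan 2.0078 = 63.52°.

θ_B ≈ 63.52°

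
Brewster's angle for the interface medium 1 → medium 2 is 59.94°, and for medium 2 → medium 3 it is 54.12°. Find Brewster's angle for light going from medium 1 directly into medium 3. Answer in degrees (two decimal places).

Each Brewster angle gives a ratio: n₂/n₁ = tan 59.94° = 1.7279, n₃/n₂ = tan 54.12° = 1.3825.
So n₃/n₁ = (n₂/n₁)(n₃/n₂) = 1.7279 × 1.3825 = 2.3887.
θ_B(1→3) = arctan(2.3887) = 67.28°.

θ_B ≈ 67.28°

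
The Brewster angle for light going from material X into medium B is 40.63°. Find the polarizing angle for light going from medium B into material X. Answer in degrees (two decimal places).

θ_B' ≈ 49.37°

Reversing the direction swaps n₁ and n₂, so tan θ_B' = 1/tan θ_B and θ_B' = 90° − θ_B.
Hence θ_B' = 90° − 40.63° = 49.37°.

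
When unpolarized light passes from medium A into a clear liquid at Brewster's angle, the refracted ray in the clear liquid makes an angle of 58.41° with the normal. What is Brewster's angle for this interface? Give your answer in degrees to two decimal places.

θ_B ≈ 31.59°

Since the reflected and refracted rays are at right angles at the polarizing angle, θ_B + θ_t = 90°.
So θ_B = 90° − θ_t = 90° − 58.41° = 31.59°.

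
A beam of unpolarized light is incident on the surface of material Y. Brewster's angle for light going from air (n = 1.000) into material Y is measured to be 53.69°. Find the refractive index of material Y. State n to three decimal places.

Full polarization of the reflected beam means tan θ_B = n₂/n₁, where n₁ is the incident medium (air).
n₂ = n₁ tan θ_B = 1.000 × tan 53.69° = 1.361.

n ≈ 1.361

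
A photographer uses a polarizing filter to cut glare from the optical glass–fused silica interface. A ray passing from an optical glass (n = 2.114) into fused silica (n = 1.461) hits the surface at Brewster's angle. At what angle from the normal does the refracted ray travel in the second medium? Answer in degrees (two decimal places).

θ_t ≈ 55.35°

θ_B = arctan(n₂/n₁) = arctan(1.461/2.114) = 34.65°.
At Brewster's angle the reflected and refracted rays are perpendicular, so θ_t = 90° − θ_B = 90° − 34.65° = 55.35°.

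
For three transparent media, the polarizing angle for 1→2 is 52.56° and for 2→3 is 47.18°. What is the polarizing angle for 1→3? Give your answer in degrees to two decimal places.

θ_B ≈ 54.64°

n₂/n₁ = tan 52.56° = 1.3061 and n₃/n₂ = tan 47.18° = 1.0791.
Multiplying, n₃/n₁ = 1.3061 × 1.0791 = 1.4094, and θ_B(1→3) = arctan 1.4094 = 54.64°.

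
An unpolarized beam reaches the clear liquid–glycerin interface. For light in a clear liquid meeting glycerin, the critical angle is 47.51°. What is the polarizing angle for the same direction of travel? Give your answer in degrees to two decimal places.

sin θ_c = n₂/n₁, so n₂/n₁ = sin 47.51° = 0.7374.
Brewster: tan θ_B = n₂/n₁ = 0.7374.
θ_B = arctan(0.7374) = 36.40°.

θ_B ≈ 36.40°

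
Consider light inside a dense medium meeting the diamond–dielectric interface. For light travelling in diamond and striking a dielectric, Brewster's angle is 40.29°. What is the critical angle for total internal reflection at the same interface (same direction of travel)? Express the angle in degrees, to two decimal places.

θ_c ≈ 57.97°

tan θ_B = n₂/n₁ = tan 40.29° = 0.8478.
Total internal reflection: sin θ_c = n₂/n₁ = 0.8478.
θ_c = arcsin(0.8478) = 57.97°.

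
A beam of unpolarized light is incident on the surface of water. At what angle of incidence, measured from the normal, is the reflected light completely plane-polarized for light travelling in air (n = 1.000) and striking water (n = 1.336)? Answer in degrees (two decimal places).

Brewster's condition: tan θ_B = n₂/n₁ = 1.336/1.000 = 1.3360. Taking the arctangent, θ_B = 53.19°.

θ_B ≈ 53.19°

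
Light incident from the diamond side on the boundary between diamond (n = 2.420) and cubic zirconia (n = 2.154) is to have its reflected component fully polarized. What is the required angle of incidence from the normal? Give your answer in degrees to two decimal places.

tan θ_B = n₂/n₁ = 2.154/2.420 = 0.8901.
So θ_B = arctan 0.8901 = 41.67°.

θ_B ≈ 41.67°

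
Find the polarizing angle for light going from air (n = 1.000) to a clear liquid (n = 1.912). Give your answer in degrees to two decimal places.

Brewster's condition: tan θ_B = n₂/n₁ = 1.912/1.000 = 1.9120.
So θ_B = arctan 1.9120 = 62.39°.

θ_B ≈ 62.39°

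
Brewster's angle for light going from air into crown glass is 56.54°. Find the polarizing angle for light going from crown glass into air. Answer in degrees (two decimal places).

θ_B' ≈ 33.46°

Reversing the direction swaps n₁ and n₂, so tan θ_B' = 1/tan θ_B and θ_B' = 90° − θ_B.
Hence θ_B' = 90° − 56.54° = 33.46°.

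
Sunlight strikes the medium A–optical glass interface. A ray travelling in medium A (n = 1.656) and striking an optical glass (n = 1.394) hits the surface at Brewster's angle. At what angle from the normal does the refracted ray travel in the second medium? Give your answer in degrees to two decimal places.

tan θ_B = n₂/n₁ = 1.394/1.656 = 0.8418, so θ_B = 40.09°.
The refracted ray is perpendicular to the reflected ray, so θ_t = 90° − θ_B = 49.91°.

θ_t ≈ 49.91°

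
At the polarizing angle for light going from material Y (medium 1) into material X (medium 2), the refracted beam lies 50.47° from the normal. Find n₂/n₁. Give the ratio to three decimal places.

n₂/n₁ ≈ 0.825

θ_B + θ_t = 90°, so θ_B = 90° − 50.47° = 39.53°.
tan θ_B = n₂/n₁, so n₂/n₁ = tan 39.53° = 0.825.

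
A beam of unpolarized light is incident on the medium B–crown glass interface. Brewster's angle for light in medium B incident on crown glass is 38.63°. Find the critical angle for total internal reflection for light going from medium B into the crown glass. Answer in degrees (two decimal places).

n₂/n₁ = tan 38.63° = 0.7991; the critical angle satisfies sin θ_c = n₂/n₁.
θ_c = arcsin(0.7991) = 53.05°.

θ_c ≈ 53.05°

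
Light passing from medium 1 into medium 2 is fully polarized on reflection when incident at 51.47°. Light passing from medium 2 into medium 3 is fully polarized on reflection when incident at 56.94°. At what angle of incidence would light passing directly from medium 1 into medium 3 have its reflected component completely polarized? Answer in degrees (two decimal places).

θ_B ≈ 62.60°

Each Brewster angle gives a ratio: n₂/n₁ = tan 51.47° = 1.2558, n₃/n₂ = tan 56.94° = 1.5363.
So n₃/n₁ = (n₂/n₁)(n₃/n₂) = 1.2558 × 1.5363 = 1.9294.
θ_B(1→3) = arctan(1.9294) = 62.60°.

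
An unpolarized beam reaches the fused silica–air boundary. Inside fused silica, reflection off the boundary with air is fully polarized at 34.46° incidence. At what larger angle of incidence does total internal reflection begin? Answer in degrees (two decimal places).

θ_c ≈ 43.33°

n₂/n₁ = tan 34.46° = 0.6863; the critical angle satisfies sin θ_c = n₂/n₁.
θ_c = arcsin(0.6863) = 43.33°.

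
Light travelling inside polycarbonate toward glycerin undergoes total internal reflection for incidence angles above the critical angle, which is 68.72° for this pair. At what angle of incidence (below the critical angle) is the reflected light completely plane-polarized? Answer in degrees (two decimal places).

θ_B ≈ 42.98°

n₂/n₁ = sin θ_c = sin 68.72° = 0.9318.
tan θ_B equals the same ratio, so θ_B = arctan(0.9318) = 42.98°.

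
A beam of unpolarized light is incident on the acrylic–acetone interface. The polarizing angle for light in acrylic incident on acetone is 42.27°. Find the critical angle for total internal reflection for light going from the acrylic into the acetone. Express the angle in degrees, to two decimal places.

From Brewster, n₂/n₁ = tan θ_B = tan 42.27° = 0.9090.
Then sin θ_c = n₂/n₁ = 0.9090, so θ_c = arcsin 0.9090 = 65.36°.

θ_c ≈ 65.36°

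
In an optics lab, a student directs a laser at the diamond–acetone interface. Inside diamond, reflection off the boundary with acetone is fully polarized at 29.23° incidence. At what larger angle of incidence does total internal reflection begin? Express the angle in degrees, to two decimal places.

θ_c ≈ 34.03°

n₂/n₁ = tan 29.23° = 0.5596; the critical angle satisfies sin θ_c = n₂/n₁.
θ_c = arcsin(0.5596) = 34.03°.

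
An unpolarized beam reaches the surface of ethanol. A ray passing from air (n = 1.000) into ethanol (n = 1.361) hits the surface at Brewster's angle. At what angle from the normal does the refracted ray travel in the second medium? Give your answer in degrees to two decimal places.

θ_t ≈ 36.31°

tan θ_B = n₂/n₁ = 1.361/1.000 = 1.3610, so θ_B = 53.69°.
At Brewster's angle the reflected and refracted rays are perpendicular, so θ_t = 90° − θ_B = 90° − 53.69° = 36.31°.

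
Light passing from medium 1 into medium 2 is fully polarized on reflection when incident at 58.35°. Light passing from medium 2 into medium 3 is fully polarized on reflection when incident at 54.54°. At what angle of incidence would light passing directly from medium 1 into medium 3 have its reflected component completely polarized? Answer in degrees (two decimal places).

θ_B ≈ 66.30°

Each Brewster angle gives a ratio: n₂/n₁ = tan 58.35° = 1.6223, n₃/n₂ = tan 54.54° = 1.4040.
Multiplying, n₃/n₁ = 1.6223 × 1.4040 = 2.2777, and θ_B(1→3) = arctan 2.2777 = 66.30°.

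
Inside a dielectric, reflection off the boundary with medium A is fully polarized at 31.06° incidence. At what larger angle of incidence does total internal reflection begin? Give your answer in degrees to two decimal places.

tan θ_B = n₂/n₁ = tan 31.06° = 0.6023.
Total internal reflection: sin θ_c = n₂/n₁ = 0.6023.
θ_c = arcsin(0.6023) = 37.03°.

θ_c ≈ 37.03°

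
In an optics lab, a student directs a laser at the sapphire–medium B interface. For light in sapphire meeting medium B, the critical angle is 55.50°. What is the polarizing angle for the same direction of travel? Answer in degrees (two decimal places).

θ_B ≈ 39.49°

At the critical angle sin θ_c = n₂/n₁, giving n₂/n₁ = sin 55.50° = 0.8241.
Then tan θ_B = n₂/n₁ = 0.8241, so θ_B = arctan 0.8241 = 39.49°.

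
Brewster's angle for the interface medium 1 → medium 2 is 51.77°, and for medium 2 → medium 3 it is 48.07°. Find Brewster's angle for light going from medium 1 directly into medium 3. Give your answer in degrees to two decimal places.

θ_B ≈ 54.72°

Each Brewster angle gives a ratio: n₂/n₁ = tan 51.77° = 1.2694, n₃/n₂ = tan 48.07° = 1.1133.
So n₃/n₁ = (n₂/n₁)(n₃/n₂) = 1.2694 × 1.1133 = 1.4133.
θ_B(1→3) = arctan(1.4133) = 54.72°.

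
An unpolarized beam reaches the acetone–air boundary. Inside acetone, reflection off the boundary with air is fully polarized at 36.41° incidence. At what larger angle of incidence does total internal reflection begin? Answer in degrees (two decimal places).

θ_c ≈ 47.52°

From Brewster, n₂/n₁ = tan θ_B = tan 36.41° = 0.7375.
Then sin θ_c = n₂/n₁ = 0.7375, so θ_c = arcsin 0.7375 = 47.52°.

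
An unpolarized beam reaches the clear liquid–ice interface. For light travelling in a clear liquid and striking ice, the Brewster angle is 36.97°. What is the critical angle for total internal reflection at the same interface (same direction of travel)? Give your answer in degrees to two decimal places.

tan θ_B = n₂/n₁ = tan 36.97° = 0.7527.
Total internal reflection: sin θ_c = n₂/n₁ = 0.7527.
θ_c = arcsin(0.7527) = 48.83°.

θ_c ≈ 48.83°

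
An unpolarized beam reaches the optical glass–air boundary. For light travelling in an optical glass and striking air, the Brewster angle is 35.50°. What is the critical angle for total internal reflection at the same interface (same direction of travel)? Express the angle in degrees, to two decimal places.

θ_c ≈ 45.50°

From Brewster, n₂/n₁ = tan θ_B = tan 35.50° = 0.7133.
Then sin θ_c = n₂/n₁ = 0.7133, so θ_c = arcsin 0.7133 = 45.50°.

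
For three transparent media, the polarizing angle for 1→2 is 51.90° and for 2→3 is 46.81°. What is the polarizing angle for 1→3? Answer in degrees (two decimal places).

Each Brewster angle gives a ratio: n₂/n₁ = tan 51.90° = 1.2753, n₃/n₂ = tan 46.81° = 1.0653.
So n₃/n₁ = (n₂/n₁)(n₃/n₂) = 1.2753 × 1.0653 = 1.3586.
θ_B(1→3) = arctan(1.3586) = 53.64°.

θ_B ≈ 53.64°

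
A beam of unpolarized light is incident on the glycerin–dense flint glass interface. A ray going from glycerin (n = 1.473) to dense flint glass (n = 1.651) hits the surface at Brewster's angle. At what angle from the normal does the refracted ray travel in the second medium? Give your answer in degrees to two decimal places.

θ_B = arctan(n₂/n₁) = arctan(1.651/1.473) = 48.26°.
Since θ_B + θ_t = 90° at Brewster incidence, θ_t = 90° − 48.26° = 41.74°.

θ_t ≈ 41.74°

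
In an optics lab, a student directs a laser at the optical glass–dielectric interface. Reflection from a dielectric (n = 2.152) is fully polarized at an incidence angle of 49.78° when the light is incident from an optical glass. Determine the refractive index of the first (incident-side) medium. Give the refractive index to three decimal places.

Brewster's law: tan θ_B = n₂/n₁ (light incident in an optical glass, refracted into a dielectric).
n₁ = n₂ / tan θ_B = 2.152 / tan 49.78° = 1.820.

n ≈ 1.820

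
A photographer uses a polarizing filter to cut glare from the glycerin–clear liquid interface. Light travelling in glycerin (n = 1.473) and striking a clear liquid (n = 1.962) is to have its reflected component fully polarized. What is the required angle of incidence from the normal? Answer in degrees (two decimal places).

Here n₂/n₁ = 1.962/1.473 = 1.3320, and Brewster's law gives tan θ_B = n₂/n₁.
θ_B = arctan(1.3320) = 53.10°.

θ_B ≈ 53.10°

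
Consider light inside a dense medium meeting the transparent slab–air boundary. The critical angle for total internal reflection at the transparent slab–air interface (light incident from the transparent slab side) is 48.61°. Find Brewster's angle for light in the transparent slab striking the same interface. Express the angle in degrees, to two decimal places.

At the critical angle sin θ_c = n₂/n₁, giving n₂/n₁ = sin 48.61° = 0.7502.
Then tan θ_B = n₂/n₁ = 0.7502, so θ_B = arctan 0.7502 = 36.88°.

θ_B ≈ 36.88°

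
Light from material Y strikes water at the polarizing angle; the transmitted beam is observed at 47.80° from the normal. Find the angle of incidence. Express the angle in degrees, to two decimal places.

θ_B ≈ 42.20°

At Brewster's angle the reflected and refracted rays are perpendicular, so θ_B + θ_t = 90°.
θ_B = 90° − 47.80° = 42.20°.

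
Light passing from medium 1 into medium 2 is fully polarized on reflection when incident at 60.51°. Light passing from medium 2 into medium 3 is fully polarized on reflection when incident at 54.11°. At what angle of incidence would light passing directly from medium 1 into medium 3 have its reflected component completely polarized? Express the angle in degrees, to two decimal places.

tan θ_B(1→2) = n₂/n₁ = tan 60.51° = 1.7682.
tan θ_B(2→3) = n₃/n₂ = tan 54.11° = 1.3820.
n₃/n₁ = 2.4436. Then tan θ_B(1→3) = n₃/n₁, so θ_B(1→3) = arctan(2.4436) = 67.74°.

θ_B ≈ 67.74°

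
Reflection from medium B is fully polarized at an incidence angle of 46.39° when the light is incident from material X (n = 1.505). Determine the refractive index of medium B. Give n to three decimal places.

At Brewster's angle, tan θ_B = n₂/n₁ with n₁ on the incident side (material X) and n₂ on the transmitted side (medium B).
n₂ = n₁ tan θ_B = 1.505 × tan 46.39° = 1.580.

n ≈ 1.580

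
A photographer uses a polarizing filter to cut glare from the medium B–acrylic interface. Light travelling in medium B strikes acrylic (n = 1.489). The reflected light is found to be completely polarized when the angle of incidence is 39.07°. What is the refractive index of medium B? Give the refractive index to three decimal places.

n ≈ 1.834

Full polarization of the reflected beam means tan θ_B = n₂/n₁, where n₁ is the incident medium (medium B).
n₁ = n₂ / tan θ_B = 1.489 / tan 39.07° = 1.834.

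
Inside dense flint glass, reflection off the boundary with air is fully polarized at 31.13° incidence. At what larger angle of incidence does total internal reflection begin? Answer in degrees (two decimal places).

n₂/n₁ = tan 31.13° = 0.6040; the critical angle satisfies sin θ_c = n₂/n₁.
θ_c = arcsin(0.6040) = 37.15°.

θ_c ≈ 37.15°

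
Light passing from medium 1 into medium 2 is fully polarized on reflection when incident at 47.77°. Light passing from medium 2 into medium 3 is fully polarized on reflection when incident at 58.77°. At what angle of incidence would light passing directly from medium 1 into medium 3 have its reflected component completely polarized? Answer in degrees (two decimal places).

n₂/n₁ = tan 47.77° = 1.1017 and n₃/n₂ = tan 58.77° = 1.6492.
Multiplying, n₃/n₁ = 1.1017 × 1.6492 = 1.8170, and θ_B(1→3) = arctan 1.8170 = 61.17°.

θ_B ≈ 61.17°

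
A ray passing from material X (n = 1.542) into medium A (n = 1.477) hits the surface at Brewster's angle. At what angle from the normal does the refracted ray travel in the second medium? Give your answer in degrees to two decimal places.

θ_B = arctan(n₂/n₁) = arctan(1.477/1.542) = 43.77°.
Since θ_B + θ_t = 90° at Brewster incidence, θ_t = 90° − 43.77° = 46.23°.

θ_t ≈ 46.23°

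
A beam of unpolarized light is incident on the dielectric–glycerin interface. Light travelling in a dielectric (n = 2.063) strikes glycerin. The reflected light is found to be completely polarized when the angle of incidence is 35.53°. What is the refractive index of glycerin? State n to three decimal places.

At Brewster's angle, tan θ_B = n₂/n₁ with n₁ on the incident side (a dielectric) and n₂ on the transmitted side (glycerin).
n₂ = n₁ tan θ_B = 2.063 × tan 35.53° = 1.473.

n ≈ 1.473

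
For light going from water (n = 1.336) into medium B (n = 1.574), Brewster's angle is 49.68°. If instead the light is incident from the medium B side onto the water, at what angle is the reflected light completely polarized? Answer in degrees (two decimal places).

θ_B' ≈ 40.32°

Reversing the direction swaps n₁ and n₂, so tan θ_B' = 1/tan θ_B and θ_B' = 90° − θ_B.
Hence θ_B' = 90° − 49.68° = 40.32°.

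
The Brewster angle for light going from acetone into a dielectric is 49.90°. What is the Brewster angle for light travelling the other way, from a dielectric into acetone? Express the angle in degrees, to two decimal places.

θ_B' ≈ 40.10°

tan θ_B' = n₁/n₂ = 1/tan θ_B, so θ_B' = 90° − θ_B.
θ_B' = 90° − 49.90° = 40.10°.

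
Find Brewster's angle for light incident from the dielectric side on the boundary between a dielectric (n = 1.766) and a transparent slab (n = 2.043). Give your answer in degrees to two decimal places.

tan θ_B = n₂/n₁ = 2.043/1.766 = 1.1569. Taking the arctangent, θ_B = 49.16°.

θ_B ≈ 49.16°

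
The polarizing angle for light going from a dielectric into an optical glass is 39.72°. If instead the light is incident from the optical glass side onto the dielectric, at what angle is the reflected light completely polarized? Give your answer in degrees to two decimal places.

Reversing the direction swaps n₁ and n₂, so tan θ_B' = 1/tan θ_B and θ_B' = 90° − θ_B.
Hence θ_B' = 90° − 39.72° = 50.28°.

θ_B' ≈ 50.28°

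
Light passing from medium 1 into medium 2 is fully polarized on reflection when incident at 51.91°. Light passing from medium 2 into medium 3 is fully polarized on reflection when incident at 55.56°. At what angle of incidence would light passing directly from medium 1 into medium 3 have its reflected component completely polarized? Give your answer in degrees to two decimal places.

θ_B ≈ 61.74°

n₂/n₁ = tan 51.91° = 1.2758 and n₃/n₂ = tan 55.56° = 1.4583.
Multiplying, n₃/n₁ = 1.2758 × 1.4583 = 1.8605, and θ_B(1→3) = arctan 1.8605 = 61.74°.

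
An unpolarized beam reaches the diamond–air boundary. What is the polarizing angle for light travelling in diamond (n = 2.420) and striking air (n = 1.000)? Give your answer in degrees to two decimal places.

θ_B ≈ 22.45°

At Brewster's angle the reflected and refracted rays are perpendicular, which with Snell's law gives tan θ_B = n₂/n₁.
tan θ_B = n₂/n₁ = 1.000/2.420 = 0.4132.
θ_B = arctan(0.4132) = 22.45°.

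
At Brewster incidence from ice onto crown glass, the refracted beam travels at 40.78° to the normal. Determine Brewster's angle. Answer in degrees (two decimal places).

θ_B ≈ 49.22°

Since the reflected and refracted rays are at right angles at the polarizing angle, θ_B + θ_t = 90°.
So θ_B = 90° − θ_t = 90° − 40.78° = 49.22°.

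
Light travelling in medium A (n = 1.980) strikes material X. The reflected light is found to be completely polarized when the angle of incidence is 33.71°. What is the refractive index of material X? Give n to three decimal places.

Full polarization of the reflected beam means tan θ_B = n₂/n₁, where n₁ is the incident medium (medium A).
n₂ = n₁ tan θ_B = 1.980 × tan 33.71° = 1.321.

n ≈ 1.321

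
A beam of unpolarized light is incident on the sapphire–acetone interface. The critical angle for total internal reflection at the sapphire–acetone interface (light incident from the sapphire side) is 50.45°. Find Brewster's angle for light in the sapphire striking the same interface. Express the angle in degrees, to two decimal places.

θ_B ≈ 37.63°

At the critical angle sin θ_c = n₂/n₁, giving n₂/n₁ = sin 50.45° = 0.7711.
Then tan θ_B = n₂/n₁ = 0.7711, so θ_B = arctan 0.7711 = 37.63°.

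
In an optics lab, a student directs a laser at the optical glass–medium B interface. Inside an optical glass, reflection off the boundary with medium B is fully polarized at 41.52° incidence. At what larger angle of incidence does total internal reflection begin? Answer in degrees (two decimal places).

tan θ_B = n₂/n₁ = tan 41.52° = 0.8853.
Total internal reflection: sin θ_c = n₂/n₁ = 0.8853.
θ_c = arcsin(0.8853) = 62.29°.

θ_c ≈ 62.29°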